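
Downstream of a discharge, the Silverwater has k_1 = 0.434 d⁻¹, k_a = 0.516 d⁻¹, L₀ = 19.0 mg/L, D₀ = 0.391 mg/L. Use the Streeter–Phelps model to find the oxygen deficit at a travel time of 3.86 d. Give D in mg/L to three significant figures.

D ≈ 5.16 mg/L

k_1 L₀/(k_a−k_1) = 0.434×19.0/(0.516−0.434) = 8.246/0.08200 = 100.6 mg/L.
e^(−k_1 t) = e^(−0.434×3.860) = 0.1873; e^(−k_a t) = e^(−0.516×3.860) = 0.1365.
D = 100.6 × (0.1873 − 0.1365) + 0.391 × 0.1365 = 5.109 + 0.05335 = 5.163 mg/L.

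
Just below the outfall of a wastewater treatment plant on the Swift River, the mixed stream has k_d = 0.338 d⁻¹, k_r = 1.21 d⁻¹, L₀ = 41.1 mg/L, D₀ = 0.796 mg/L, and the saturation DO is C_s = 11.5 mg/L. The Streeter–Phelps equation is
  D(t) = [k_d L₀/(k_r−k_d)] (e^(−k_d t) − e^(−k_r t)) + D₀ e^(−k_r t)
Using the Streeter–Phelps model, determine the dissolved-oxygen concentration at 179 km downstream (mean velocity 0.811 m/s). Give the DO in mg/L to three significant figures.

DO ≈ 5.47 mg/L

Travel time t = x/v = 179 km / (0.811 m/s) = 179000 m / 0.811 m/s = 220700 s = 2.555 d.
k_d L₀/(k_r−k_d) = 0.338×41.1/(1.21−0.338) = 13.89/0.8720 = 15.93 mg/L.
e^(−k_d t) = e^(−0.338×2.555) = 0.4217; e^(−k_r t) = e^(−1.21×2.555) = 0.04545.
D = 15.93 × (0.4217 − 0.04545) + 0.796 × 0.04545 = 5.994 + 0.03618 = 6.030 mg/L.
DO = C_s − D = 11.5 − 6.030 = 5.470 mg/L.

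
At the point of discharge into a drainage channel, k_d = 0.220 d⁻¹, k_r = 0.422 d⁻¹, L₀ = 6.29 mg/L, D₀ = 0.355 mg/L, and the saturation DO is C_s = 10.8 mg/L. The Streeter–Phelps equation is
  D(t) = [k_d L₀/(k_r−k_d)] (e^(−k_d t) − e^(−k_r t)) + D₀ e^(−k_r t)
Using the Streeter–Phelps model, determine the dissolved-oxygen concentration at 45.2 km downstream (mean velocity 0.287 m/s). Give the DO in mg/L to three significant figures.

DO ≈ 9.22 mg/L

Travel time t = x/v = 45.2 km / (0.287 m/s) = 45200 m / 0.287 m/s = 157500 s = 1.823 d.
k_d L₀/(k_r−k_d) = 0.220×6.29/(0.422−0.220) = 1.384/0.2020 = 6.850 mg/L.
e^(−k_d t) = e^(−0.220×1.823) = 0.6696; e^(−k_r t) = e^(−0.422×1.823) = 0.4634.
D = 6.850 × (0.6696 − 0.4634) + 0.355 × 0.4634 = 1.413 + 0.1645 = 1.578 mg/L.
DO = C_s − D = 10.8 − 1.578 = 9.222 mg/L.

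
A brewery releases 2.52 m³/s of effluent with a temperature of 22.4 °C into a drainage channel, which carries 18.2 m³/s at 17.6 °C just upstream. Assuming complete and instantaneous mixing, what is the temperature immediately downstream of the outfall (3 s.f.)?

18.2 °C

Flow-weighted mixing: C = (Q_r C_r + Q_w C_w)/(Q_r + Q_w)
= (18.2×17.6 + 2.52×22.4)/(18.2 + 2.52) = 376.8/20.72 = 18.18 °C.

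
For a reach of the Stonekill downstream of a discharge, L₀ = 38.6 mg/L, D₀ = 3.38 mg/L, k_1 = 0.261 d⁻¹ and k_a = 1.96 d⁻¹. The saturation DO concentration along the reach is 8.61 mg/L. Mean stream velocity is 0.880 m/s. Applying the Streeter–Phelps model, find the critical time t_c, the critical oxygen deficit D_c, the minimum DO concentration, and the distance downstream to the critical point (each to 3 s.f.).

t_c ≈ 0.690 d; D_c ≈ 4.29 mg/L; min DO ≈ 4.32 mg/L; x_c ≈ 52.5 km

t_c = [1/(k_a−k_1)] ln[(k_a/k_1)(1 − D₀(k_a−k_1)/(k_1 L₀))]
= [1/(1.96−0.261)] ln[(1.96/0.261)(1 − 3.38×1.699/(0.261×38.6))]
= (1/1.699) ln[7.510 × 0.4300] = 0.5886 × ln(3.229) = 0.5886 × 1.172 = 0.6899 d.
L(t_c) = L₀ e^(−k_1 t_c) = 38.6 × 0.8352 = 32.24 mg/L, and at the critical point k_a D_c = k_1 L, so D_c = (0.261/1.96) × 32.24 = 4.293 mg/L.
Minimum DO = C_s − D_c = 8.61 − 4.293 = 4.317 mg/L.
x_c = v t_c = 0.880 m/s × 0.6899 d × 86400 s/d = 52460 m ≈ 52.5 km.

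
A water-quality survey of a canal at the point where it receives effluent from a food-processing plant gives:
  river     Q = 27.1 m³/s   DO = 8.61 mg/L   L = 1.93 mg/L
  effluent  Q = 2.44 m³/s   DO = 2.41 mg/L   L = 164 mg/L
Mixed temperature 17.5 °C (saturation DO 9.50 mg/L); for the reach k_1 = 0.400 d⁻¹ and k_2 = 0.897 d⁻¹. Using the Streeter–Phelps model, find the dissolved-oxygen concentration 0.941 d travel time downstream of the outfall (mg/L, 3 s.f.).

DO ≈ 5.74 mg/L

Mixed DO = (27.1×8.61 + 2.44×2.41)/(27.1+2.44) = 239.2/29.54 = 8.098 mg/L.
Mixed L₀ = (27.1×1.93 + 2.44×164)/(29.54) = 452.5/29.54 = 15.32 mg/L.
Initial deficit D₀ = C_s − DO₀ = 9.50 − 8.098 = 1.402 mg/L.
D(0.941) = [0.400×15.32/(0.897−0.400)](e^(−0.400×0.941) − e^(−0.897×0.941)) + 1.402 e^(−0.897×0.941)
= 12.33 × (0.6863 − 0.4300) + 1.402 × 0.4300 = 3.763 mg/L.
DO = 9.50 − 3.763 = 5.737 mg/L.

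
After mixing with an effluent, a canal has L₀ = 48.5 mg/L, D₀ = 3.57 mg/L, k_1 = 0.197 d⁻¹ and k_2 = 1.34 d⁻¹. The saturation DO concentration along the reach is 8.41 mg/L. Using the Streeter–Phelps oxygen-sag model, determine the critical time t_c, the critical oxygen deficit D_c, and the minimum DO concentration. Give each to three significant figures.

t_c ≈ 1.19 d; D_c ≈ 5.64 mg/L; min DO ≈ 2.77 mg/L

With k_2/k_1 = 6.802 and 1 − D₀(k_2−k_1)/(k_1 L₀) = 0.5729,
t_c = ln(6.802 × 0.5729) / (1.34 − 0.197) = ln(3.897) / 1.143 = 1.360/1.143 = 1.190 d.
D_c = (k_1/k_2) L₀ e^(−k_1 t_c) = (0.197/1.34) × 48.5 × e^(−0.197×1.190) = 0.1470 × 48.5 × 0.7910 = 5.640 mg/L.
Minimum DO = C_s − D_c = 8.41 − 5.640 = 2.770 mg/L.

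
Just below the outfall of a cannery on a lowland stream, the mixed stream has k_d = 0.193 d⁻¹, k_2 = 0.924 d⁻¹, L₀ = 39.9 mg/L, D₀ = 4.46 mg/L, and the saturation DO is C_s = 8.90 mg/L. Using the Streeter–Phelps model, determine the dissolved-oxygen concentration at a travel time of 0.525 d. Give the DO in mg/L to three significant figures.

DO ≈ 3.12 mg/L

k_d L₀/(k_2−k_d) = 0.193×39.9/(0.924−0.193) = 7.701/0.7310 = 10.53 mg/L.
e^(−k_d t) = e^(−0.193×0.5250) = 0.9036; e^(−k_2 t) = e^(−0.924×0.5250) = 0.6156.
D = 10.53 × (0.9036 − 0.6156) + 4.46 × 0.6156 = 3.034 + 2.746 = 5.780 mg/L.
DO = C_s − D = 8.90 − 5.780 = 3.120 mg/L.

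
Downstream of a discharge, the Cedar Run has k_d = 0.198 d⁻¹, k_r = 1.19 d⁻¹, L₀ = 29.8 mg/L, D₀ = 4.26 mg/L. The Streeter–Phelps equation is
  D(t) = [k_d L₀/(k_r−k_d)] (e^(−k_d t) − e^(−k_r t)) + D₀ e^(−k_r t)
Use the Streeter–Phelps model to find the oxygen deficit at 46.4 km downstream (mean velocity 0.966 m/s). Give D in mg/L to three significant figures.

D ≈ 4.46 mg/L

Travel time t = x/v = 46.4 km / (0.966 m/s) = 46400 m / 0.966 m/s = 48030 s = 0.5559 d.
k_d L₀/(k_r−k_d) = 0.198×29.8/(1.19−0.198) = 5.900/0.9920 = 5.948 mg/L.
e^(−k_d t) = e^(−0.198×0.5559) = 0.8958; e^(−k_r t) = e^(−1.19×0.5559) = 0.5160.
D = 5.948 × (0.8958 − 0.5160) + 4.26 × 0.5160 = 2.259 + 2.198 = 4.457 mg/L.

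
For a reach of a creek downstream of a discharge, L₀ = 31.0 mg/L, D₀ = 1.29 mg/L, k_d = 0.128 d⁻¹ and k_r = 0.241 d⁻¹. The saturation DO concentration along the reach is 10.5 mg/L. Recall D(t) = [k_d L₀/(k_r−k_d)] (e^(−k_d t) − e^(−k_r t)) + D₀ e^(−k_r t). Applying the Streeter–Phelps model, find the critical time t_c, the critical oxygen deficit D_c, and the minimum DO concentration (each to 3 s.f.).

At the critical point dD/dt = 0, so k_d L₀ e^(−k_d t) = k_r D. Substituting D(t) from the Streeter–Phelps equation and solving for t gives
t_c = ln[(k_r/k_d)(1 − D₀(k_r−k_d)/(k_d L₀))] / (k_r−k_d).
Here k_r−k_d = 0.1130 d⁻¹ and 1 − D₀(k_r−k_d)/(k_d L₀) = 1 − 1.29×0.1130/(0.128×31.0) = 0.9633, so
t_c = ln(1.883 × 0.9633) / 0.1130 = 0.5953 / 0.1130 = 5.268 d.
L(t_c) = L₀ e^(−k_d t_c) = 31.0 × 0.5095 = 15.79 mg/L, and at the critical point k_r D_c = k_d L, so D_c = (0.128/0.241) × 15.79 = 8.388 mg/L.
Minimum DO = C_s − D_c = 10.5 − 8.388 = 2.112 mg/L.

t_c ≈ 5.27 d; D_c ≈ 8.39 mg/L; min DO ≈ 2.11 mg/L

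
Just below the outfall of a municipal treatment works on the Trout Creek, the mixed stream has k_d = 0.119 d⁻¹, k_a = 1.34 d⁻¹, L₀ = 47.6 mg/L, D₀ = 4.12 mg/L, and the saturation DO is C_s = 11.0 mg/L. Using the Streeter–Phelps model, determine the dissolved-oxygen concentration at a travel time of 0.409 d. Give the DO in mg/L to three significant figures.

k_d L₀/(k_a−k_d) = 0.119×47.6/(1.34−0.119) = 5.664/1.221 = 4.639 mg/L.
e^(−k_d t) = e^(−0.119×0.4090) = 0.9525; e^(−k_a t) = e^(−1.34×0.4090) = 0.5781.
D = 4.639 × (0.9525 − 0.5781) + 4.12 × 0.5781 = 1.737 + 2.382 = 4.119 mg/L.
DO = C_s − D = 11.0 − 4.119 = 6.881 mg/L.

DO ≈ 6.88 mg/L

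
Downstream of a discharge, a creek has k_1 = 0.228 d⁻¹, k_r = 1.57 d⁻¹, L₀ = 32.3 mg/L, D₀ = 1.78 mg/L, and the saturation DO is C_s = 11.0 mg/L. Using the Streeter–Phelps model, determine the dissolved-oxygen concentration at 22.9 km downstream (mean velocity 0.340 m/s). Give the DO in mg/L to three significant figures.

DO ≈ 7.50 mg/L

Travel time t = x/v = 22.9 km / (0.340 m/s) = 22900 m / 0.340 m/s = 67350 s = 0.7795 d.
k_1 L₀/(k_r−k_1) = 0.228×32.3/(1.57−0.228) = 7.364/1.342 = 5.488 mg/L.
e^(−k_1 t) = e^(−0.228×0.7795) = 0.8372; e^(−k_r t) = e^(−1.57×0.7795) = 0.2941.
D = 5.488 × (0.8372 − 0.2941) + 1.78 × 0.2941 = 2.980 + 0.5235 = 3.504 mg/L.
DO = C_s − D = 11.0 − 3.504 = 7.496 mg/L.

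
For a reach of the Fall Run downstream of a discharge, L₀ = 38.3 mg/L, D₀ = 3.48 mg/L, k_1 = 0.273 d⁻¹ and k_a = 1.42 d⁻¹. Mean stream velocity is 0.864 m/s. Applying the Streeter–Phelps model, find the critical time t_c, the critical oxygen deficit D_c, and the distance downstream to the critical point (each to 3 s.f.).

t_c ≈ 1.02 d; D_c ≈ 5.58 mg/L; x_c ≈ 76.0 km

At the critical point dD/dt = 0, so k_1 L₀ e^(−k_1 t) = k_a D. Substituting D(t) from the Streeter–Phelps equation and solving for t gives
t_c = ln[(k_a/k_1)(1 − D₀(k_a−k_1)/(k_1 L₀))] / (k_a−k_1).
Here k_a−k_1 = 1.147 d⁻¹ and 1 − D₀(k_a−k_1)/(k_1 L₀) = 1 − 3.48×1.147/(0.273×38.3) = 0.6182, so
t_c = ln(5.201 × 0.6182) / 1.147 = 1.168 / 1.147 = 1.018 d.
L(t_c) = L₀ e^(−k_1 t_c) = 38.3 × 0.7573 = 29.00 mg/L, and at the critical point k_a D_c = k_1 L, so D_c = (0.273/1.42) × 29.00 = 5.576 mg/L.
x_c = v t_c = 0.864 m/s × 1.018 d × 86400 s/d = 76020 m ≈ 76.0 km.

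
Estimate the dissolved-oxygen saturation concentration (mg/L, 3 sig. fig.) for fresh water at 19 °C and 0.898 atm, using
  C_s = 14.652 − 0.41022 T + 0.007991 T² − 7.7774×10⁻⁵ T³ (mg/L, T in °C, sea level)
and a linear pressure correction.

C_s ≈ 8.27 mg/L

At sea level: C_s = 14.652 − 0.41022×19 + 0.007991×19² − 7.7774×10⁻⁵×19³ = 9.209 mg/L.
Pressure correction: C_s' = 9.209 × 0.898 = 8.270 mg/L.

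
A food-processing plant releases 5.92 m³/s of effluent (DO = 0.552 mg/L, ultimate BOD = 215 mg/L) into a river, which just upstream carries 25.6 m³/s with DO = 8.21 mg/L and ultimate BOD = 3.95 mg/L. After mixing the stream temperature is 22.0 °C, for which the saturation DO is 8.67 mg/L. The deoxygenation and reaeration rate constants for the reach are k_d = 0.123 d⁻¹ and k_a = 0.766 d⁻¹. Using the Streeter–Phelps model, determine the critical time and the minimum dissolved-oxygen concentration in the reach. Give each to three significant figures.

t_c ≈ 2.44 d; minimum DO ≈ 3.49 mg/L

Mixed DO = (25.6×8.21 + 5.92×0.552)/(25.6+5.92) = 213.4/31.52 = 6.772 mg/L.
Mixed L₀ = (25.6×3.95 + 5.92×215)/(31.52) = 1374/31.52 = 43.59 mg/L.
Initial deficit D₀ = C_s − DO₀ = 8.67 − 6.772 = 1.898 mg/L.
t_c = (1/0.6430) ln[(0.766/0.123)(1 − 1.898×0.6430/(0.123×43.59))] = 1.555 × ln(4.810) = 2.443 d.
D_c = (0.123/0.766) × 43.59 × e^(−0.123×2.443) = 0.1606 × 43.59 × 0.7405 = 5.183 mg/L.
Minimum DO = 8.67 − 5.183 = 3.487 mg/L.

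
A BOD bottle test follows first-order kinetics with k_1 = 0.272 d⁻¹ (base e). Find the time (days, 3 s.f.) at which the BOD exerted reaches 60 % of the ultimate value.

t ≈ 3.37 d

y/L₀ = 1 − e^(−k_1 t) = 0.60 ⇒ e^(−k_1 t) = 0.400
t = −ln(0.400) / 0.272 = 0.9163 / 0.272 = 3.369 d.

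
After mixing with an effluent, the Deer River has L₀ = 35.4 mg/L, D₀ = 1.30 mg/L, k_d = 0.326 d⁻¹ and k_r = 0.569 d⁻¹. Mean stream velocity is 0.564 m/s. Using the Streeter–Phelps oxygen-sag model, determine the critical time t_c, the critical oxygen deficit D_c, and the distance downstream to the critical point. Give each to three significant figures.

t_c ≈ 2.18 d; D_c ≈ 9.97 mg/L; x_c ≈ 106 km

At the critical point dD/dt = 0, so k_d L₀ e^(−k_d t) = k_r D. Substituting D(t) from the Streeter–Phelps equation and solving for t gives
t_c = ln[(k_r/k_d)(1 − D₀(k_r−k_d)/(k_d L₀))] / (k_r−k_d).
Here k_r−k_d = 0.2430 d⁻¹ and 1 − D₀(k_r−k_d)/(k_d L₀) = 1 − 1.30×0.2430/(0.326×35.4) = 0.9726, so
t_c = ln(1.745 × 0.9726) / 0.2430 = 0.5292 / 0.2430 = 2.178 d.
L(t_c) = L₀ e^(−k_d t_c) = 35.4 × 0.4916 = 17.40 mg/L, and at the critical point k_r D_c = k_d L, so D_c = (0.326/0.569) × 17.40 = 9.972 mg/L.
x_c = v t_c = 0.564 m/s × 2.178 d × 86400 s/d = 106100 m ≈ 106 km.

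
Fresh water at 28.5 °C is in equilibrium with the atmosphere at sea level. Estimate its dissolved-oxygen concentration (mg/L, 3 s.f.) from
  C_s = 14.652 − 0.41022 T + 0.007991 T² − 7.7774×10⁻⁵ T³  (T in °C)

C_s ≈ 7.65 mg/L

C_s = 14.652 − 0.41022×28.5 + 0.007991×28.5² − 7.7774×10⁻⁵×28.5³ = 7.651 mg/L.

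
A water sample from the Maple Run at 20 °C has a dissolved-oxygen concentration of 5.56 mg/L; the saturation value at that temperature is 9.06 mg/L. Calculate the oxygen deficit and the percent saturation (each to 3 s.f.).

D = C_s − C = 9.06 − 5.56 = 3.50 mg/L.
% saturation = 5.56/9.06 × 100 = 61.4 %.

D ≈ 3.50 mg/L; 61.4 % saturation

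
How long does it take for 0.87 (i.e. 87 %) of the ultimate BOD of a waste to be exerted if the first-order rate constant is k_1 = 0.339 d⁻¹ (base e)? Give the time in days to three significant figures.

y/L₀ = 1 − e^(−k_1 t) = 0.87 ⇒ e^(−k_1 t) = 0.130
t = −ln(0.130) / 0.339 = 2.040 / 0.339 = 6.018 d.

t ≈ 6.02 d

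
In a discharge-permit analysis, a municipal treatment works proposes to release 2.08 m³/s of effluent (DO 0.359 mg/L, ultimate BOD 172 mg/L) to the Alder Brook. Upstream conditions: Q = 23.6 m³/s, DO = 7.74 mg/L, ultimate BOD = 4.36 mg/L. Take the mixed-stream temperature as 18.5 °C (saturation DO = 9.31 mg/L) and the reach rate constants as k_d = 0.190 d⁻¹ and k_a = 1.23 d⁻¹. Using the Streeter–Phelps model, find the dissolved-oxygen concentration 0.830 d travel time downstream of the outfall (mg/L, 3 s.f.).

DO ≈ 6.91 mg/L

Mixed DO = (23.6×7.74 + 2.08×0.359)/(23.6+2.08) = 183.4/25.68 = 7.142 mg/L.
Mixed L₀ = (23.6×4.36 + 2.08×172)/(25.68) = 460.7/25.68 = 17.94 mg/L.
Initial deficit D₀ = C_s − DO₀ = 9.31 − 7.142 = 2.168 mg/L.
D(0.830) = [0.190×17.94/(1.23−0.190)](e^(−0.190×0.830) − e^(−1.23×0.830)) + 2.168 e^(−1.23×0.830)
= 3.277 × (0.8541 − 0.3603) + 2.168 × 0.3603 = 2.399 mg/L.
DO = 9.31 − 2.399 = 6.911 mg/L.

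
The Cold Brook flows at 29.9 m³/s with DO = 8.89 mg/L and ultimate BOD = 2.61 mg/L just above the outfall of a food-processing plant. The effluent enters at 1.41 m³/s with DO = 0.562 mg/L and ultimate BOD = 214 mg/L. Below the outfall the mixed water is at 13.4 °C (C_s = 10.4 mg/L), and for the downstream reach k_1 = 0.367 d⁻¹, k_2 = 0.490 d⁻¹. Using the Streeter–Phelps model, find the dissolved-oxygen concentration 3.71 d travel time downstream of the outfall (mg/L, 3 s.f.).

DO ≈ 6.70 mg/L

Mixed DO = (29.9×8.89 + 1.41×0.562)/(29.9+1.41) = 266.6/31.31 = 8.515 mg/L.
Mixed L₀ = (29.9×2.61 + 1.41×214)/(31.31) = 379.8/31.31 = 12.13 mg/L.
Initial deficit D₀ = C_s − DO₀ = 10.4 − 8.515 = 1.885 mg/L.
D(3.71) = [0.367×12.13/(0.490−0.367)](e^(−0.367×3.71) − e^(−0.490×3.71)) + 1.885 e^(−0.490×3.71)
= 36.19 × (0.2563 − 0.1624) + 1.885 × 0.1624 = 3.704 mg/L.
DO = 10.4 − 3.704 = 6.696 mg/L.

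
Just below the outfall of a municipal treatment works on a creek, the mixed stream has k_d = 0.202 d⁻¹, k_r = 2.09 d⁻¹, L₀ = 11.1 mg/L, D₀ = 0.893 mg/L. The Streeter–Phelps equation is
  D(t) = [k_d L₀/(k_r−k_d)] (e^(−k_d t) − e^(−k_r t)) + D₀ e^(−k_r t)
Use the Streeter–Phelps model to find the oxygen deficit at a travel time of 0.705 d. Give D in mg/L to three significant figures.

k_d L₀/(k_r−k_d) = 0.202×11.1/(2.09−0.202) = 2.242/1.888 = 1.188 mg/L.
e^(−k_d t) = e^(−0.202×0.7050) = 0.8673; e^(−k_r t) = e^(−2.09×0.7050) = 0.2291.
D = 1.188 × (0.8673 − 0.2291) + 0.893 × 0.2291 = 0.7578 + 0.2046 = 0.9625 mg/L.

D ≈ 0.962 mg/L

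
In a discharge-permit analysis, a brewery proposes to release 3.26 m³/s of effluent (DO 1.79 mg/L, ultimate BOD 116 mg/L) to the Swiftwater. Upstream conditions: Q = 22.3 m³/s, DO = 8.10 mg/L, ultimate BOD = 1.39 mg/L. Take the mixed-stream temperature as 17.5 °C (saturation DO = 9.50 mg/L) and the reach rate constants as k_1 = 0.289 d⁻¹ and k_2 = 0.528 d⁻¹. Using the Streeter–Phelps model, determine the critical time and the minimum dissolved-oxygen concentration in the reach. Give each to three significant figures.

t_c ≈ 2.02 d; minimum DO ≈ 4.61 mg/L

Mixed DO = (22.3×8.10 + 3.26×1.79)/(22.3+3.26) = 186.5/25.56 = 7.295 mg/L.
Mixed L₀ = (22.3×1.39 + 3.26×116)/(25.56) = 409.2/25.56 = 16.01 mg/L.
Initial deficit D₀ = C_s − DO₀ = 9.50 − 7.295 = 2.205 mg/L.
t_c = (1/0.2390) ln[(0.528/0.289)(1 − 2.205×0.2390/(0.289×16.01))] = 4.184 × ln(1.619) = 2.016 d.
D_c = (0.289/0.528) × 16.01 × e^(−0.289×2.016) = 0.5473 × 16.01 × 0.5585 = 4.893 mg/L.
Minimum DO = 9.50 − 4.893 = 4.607 mg/L.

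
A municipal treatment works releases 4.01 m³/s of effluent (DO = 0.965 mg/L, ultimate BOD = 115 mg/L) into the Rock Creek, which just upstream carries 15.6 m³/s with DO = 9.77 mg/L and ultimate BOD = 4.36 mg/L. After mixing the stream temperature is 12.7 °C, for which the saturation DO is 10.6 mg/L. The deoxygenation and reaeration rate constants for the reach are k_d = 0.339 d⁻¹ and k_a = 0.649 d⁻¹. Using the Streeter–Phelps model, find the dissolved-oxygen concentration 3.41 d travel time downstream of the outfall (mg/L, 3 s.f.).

DO ≈ 4.25 mg/L

Mixed DO = (15.6×9.77 + 4.01×0.965)/(15.6+4.01) = 156.3/19.61 = 7.969 mg/L.
Mixed L₀ = (15.6×4.36 + 4.01×115)/(19.61) = 529.2/19.61 = 26.98 mg/L.
Initial deficit D₀ = C_s − DO₀ = 10.6 − 7.969 = 2.631 mg/L.
D(3.41) = [0.339×26.98/(0.649−0.339)](e^(−0.339×3.41) − e^(−0.649×3.41)) + 2.631 e^(−0.649×3.41)
= 29.51 × (0.3147 − 0.1094) + 2.631 × 0.1094 = 6.348 mg/L.
DO = 10.6 − 6.348 = 4.252 mg/L.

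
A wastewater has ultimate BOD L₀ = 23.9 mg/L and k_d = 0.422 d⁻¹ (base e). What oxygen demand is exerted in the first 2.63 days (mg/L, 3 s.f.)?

y ≈ 16.0 mg/L

y_t = L₀(1 − e^(−k_d t)) = 23.9 × (1 − e^(−0.422×2.63))
= 23.9 × (1 − 0.3296) = 23.9 × 0.6704 = 16.02 mg/L.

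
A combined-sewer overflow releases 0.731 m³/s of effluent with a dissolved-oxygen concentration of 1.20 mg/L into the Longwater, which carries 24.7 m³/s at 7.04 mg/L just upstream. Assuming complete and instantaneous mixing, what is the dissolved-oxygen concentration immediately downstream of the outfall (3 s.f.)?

6.87 mg/L

Flow-weighted mixing: C = (Q_r C_r + Q_w C_w)/(Q_r + Q_w)
= (24.7×7.04 + 0.731×1.20)/(24.7 + 0.731) = 174.8/25.43 = 6.872 mg/L.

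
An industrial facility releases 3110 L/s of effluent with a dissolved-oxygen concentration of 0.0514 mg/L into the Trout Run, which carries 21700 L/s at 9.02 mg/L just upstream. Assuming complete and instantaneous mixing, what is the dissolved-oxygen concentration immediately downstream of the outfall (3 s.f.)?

Flow-weighted mixing: C = (Q_r C_r + Q_w C_w)/(Q_r + Q_w)
= (21700×9.02 + 3110×0.0514)/(21700 + 3110) = 195900/24810 = 7.896 mg/L.

7.90 mg/L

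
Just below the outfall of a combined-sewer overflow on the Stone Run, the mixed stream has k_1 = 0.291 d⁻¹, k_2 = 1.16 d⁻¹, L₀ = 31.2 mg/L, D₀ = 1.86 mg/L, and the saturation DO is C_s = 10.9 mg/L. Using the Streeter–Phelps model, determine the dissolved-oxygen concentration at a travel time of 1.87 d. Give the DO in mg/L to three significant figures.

DO ≈ 5.82 mg/L

k_1 L₀/(k_2−k_1) = 0.291×31.2/(1.16−0.291) = 9.079/0.8690 = 10.45 mg/L.
e^(−k_1 t) = e^(−0.291×1.870) = 0.5803; e^(−k_2 t) = e^(−1.16×1.870) = 0.1143.
D = 10.45 × (0.5803 − 0.1143) + 1.86 × 0.1143 = 4.869 + 0.2125 = 5.082 mg/L.
DO = C_s − D = 10.9 − 5.082 = 5.818 mg/L.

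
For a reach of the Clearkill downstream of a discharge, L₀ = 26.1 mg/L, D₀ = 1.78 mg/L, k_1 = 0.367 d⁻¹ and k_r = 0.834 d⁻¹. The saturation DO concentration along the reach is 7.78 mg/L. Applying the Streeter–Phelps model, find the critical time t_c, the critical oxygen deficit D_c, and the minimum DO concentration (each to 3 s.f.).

t_c = [1/(k_r−k_1)] ln[(k_r/k_1)(1 − D₀(k_r−k_1)/(k_1 L₀))]
= [1/(0.834−0.367)] ln[(0.834/0.367)(1 − 1.78×0.4670/(0.367×26.1))]
= (1/0.4670) ln[2.272 × 0.9132] = 2.141 × ln(2.075) = 2.141 × 0.7301 = 1.563 d.
L(t_c) = L₀ e^(−k_1 t_c) = 26.1 × 0.5634 = 14.70 mg/L, and at the critical point k_r D_c = k_1 L, so D_c = (0.367/0.834) × 14.70 = 6.471 mg/L.
Minimum DO = C_s − D_c = 7.78 − 6.471 = 1.309 mg/L.

t_c ≈ 1.56 d; D_c ≈ 6.47 mg/L; min DO ≈ 1.31 mg/L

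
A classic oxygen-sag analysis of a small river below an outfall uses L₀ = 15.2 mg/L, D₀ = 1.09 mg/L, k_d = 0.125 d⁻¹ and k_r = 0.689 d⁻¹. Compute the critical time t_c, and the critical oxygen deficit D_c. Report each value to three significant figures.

With k_r/k_d = 5.512 and 1 − D₀(k_r−k_d)/(k_d L₀) = 0.6764,
t_c = ln(5.512 × 0.6764) / (0.689 − 0.125) = ln(3.729) / 0.5640 = 1.316/0.5640 = 2.333 d.
L(t_c) = L₀ e^(−k_d t_c) = 15.2 × 0.7470 = 11.35 mg/L, and at the critical point k_r D_c = k_d L, so D_c = (0.125/0.689) × 11.35 = 2.060 mg/L.

t_c ≈ 2.33 d; D_c ≈ 2.06 mg/L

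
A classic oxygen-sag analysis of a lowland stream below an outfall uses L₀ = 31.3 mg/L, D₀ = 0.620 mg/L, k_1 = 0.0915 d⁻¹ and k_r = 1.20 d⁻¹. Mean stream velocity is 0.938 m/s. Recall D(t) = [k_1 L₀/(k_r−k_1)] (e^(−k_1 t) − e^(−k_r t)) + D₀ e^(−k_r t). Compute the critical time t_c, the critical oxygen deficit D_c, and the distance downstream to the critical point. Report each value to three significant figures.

t_c ≈ 2.07 d; D_c ≈ 1.97 mg/L; x_c ≈ 168 km

With k_r/k_1 = 13.11 and 1 − D₀(k_r−k_1)/(k_1 L₀) = 0.7600,
t_c = ln(13.11 × 0.7600) / (1.20 − 0.0915) = ln(9.968) / 1.109 = 2.299/1.109 = 2.074 d.
D_c = (k_1/k_r) L₀ e^(−k_1 t_c) = (0.0915/1.20) × 31.3 × e^(−0.0915×2.074) = 0.07625 × 31.3 × 0.8271 = 1.974 mg/L.
x_c = v t_c = 0.938 m/s × 2.074 d × 86400 s/d = 168100 m ≈ 168 km.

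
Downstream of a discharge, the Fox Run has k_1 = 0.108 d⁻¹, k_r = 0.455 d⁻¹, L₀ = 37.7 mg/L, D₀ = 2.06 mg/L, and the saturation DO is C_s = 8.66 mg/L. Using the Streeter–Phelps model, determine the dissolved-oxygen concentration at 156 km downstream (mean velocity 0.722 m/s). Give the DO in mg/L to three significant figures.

DO ≈ 2.80 mg/L

Travel time t = x/v = 156 km / (0.722 m/s) = 156000 m / 0.722 m/s = 216100 s = 2.501 d.
k_1 L₀/(k_r−k_1) = 0.108×37.7/(0.455−0.108) = 4.072/0.3470 = 11.73 mg/L.
e^(−k_1 t) = e^(−0.108×2.501) = 0.7633; e^(−k_r t) = e^(−0.455×2.501) = 0.3205.
D = 11.73 × (0.7633 − 0.3205) + 2.06 × 0.3205 = 5.196 + 0.6602 = 5.856 mg/L.
DO = C_s − D = 8.66 − 5.856 = 2.804 mg/L.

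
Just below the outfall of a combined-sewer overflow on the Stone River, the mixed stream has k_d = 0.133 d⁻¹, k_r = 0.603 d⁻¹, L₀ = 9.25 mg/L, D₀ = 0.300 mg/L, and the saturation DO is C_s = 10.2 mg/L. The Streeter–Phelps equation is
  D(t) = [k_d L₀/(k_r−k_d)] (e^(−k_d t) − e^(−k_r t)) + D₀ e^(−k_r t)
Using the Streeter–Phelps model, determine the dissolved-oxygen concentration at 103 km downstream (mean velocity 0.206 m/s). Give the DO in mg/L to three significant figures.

DO ≈ 9.06 mg/L

Travel time t = x/v = 103 km / (0.206 m/s) = 103000 m / 0.206 m/s = 500000 s = 5.787 d.
k_d L₀/(k_r−k_d) = 0.133×9.25/(0.603−0.133) = 1.230/0.4700 = 2.618 mg/L.
e^(−k_d t) = e^(−0.133×5.787) = 0.4632; e^(−k_r t) = e^(−0.603×5.787) = 0.03051.
D = 2.618 × (0.4632 − 0.03051) + 0.300 × 0.03051 = 1.132 + 0.009154 = 1.142 mg/L.
DO = C_s − D = 10.2 − 1.142 = 9.058 mg/L.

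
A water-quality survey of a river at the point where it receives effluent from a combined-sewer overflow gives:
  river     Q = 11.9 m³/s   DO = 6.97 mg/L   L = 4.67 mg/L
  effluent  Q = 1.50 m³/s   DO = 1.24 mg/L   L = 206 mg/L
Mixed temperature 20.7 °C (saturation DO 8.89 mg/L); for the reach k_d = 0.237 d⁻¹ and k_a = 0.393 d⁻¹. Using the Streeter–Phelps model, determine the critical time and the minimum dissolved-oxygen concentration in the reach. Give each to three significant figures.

Mixed DO = (11.9×6.97 + 1.50×1.24)/(11.9+1.50) = 84.80/13.40 = 6.329 mg/L.
Mixed L₀ = (11.9×4.67 + 1.50×206)/(13.40) = 364.6/13.40 = 27.21 mg/L.
Initial deficit D₀ = C_s − DO₀ = 8.89 − 6.329 = 2.561 mg/L.
t_c = (1/0.1560) ln[(0.393/0.237)(1 − 2.561×0.1560/(0.237×27.21))] = 6.410 × ln(1.555) = 2.832 d.
D_c = (0.237/0.393) × 27.21 × e^(−0.237×2.832) = 0.6031 × 27.21 × 0.5111 = 8.386 mg/L.
Minimum DO = 8.89 − 8.386 = 0.5040 mg/L.

t_c ≈ 2.83 d; minimum DO ≈ 0.504 mg/L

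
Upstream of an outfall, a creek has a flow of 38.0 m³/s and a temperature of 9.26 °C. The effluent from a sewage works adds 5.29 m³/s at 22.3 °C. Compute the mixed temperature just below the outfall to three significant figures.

Flow-weighted mixing: C = (Q_r C_r + Q_w C_w)/(Q_r + Q_w)
= (38.0×9.26 + 5.29×22.3)/(38.0 + 5.29) = 469.8/43.29 = 10.85 °C.

10.9 °C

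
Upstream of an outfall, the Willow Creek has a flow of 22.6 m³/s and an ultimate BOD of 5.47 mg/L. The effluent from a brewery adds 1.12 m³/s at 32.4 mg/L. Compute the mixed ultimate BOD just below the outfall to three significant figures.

Flow-weighted mixing: C = (Q_r C_r + Q_w C_w)/(Q_r + Q_w)
= (22.6×5.47 + 1.12×32.4)/(22.6 + 1.12) = 159.9/23.72 = 6.742 mg/L.

6.74 mg/L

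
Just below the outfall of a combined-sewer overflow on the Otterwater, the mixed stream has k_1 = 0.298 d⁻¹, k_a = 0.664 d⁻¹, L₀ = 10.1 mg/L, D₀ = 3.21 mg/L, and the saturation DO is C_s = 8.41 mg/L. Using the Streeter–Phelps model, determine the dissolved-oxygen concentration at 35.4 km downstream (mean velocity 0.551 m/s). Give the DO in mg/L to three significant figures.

DO ≈ 4.88 mg/L

Travel time t = x/v = 35.4 km / (0.551 m/s) = 35400 m / 0.551 m/s = 64250 s = 0.7436 d.
k_1 L₀/(k_a−k_1) = 0.298×10.1/(0.664−0.298) = 3.010/0.3660 = 8.223 mg/L.
e^(−k_1 t) = e^(−0.298×0.7436) = 0.8012; e^(−k_a t) = e^(−0.664×0.7436) = 0.6103.
D = 8.223 × (0.8012 − 0.6103) + 3.21 × 0.6103 = 1.570 + 1.959 = 3.529 mg/L.
DO = C_s − D = 8.41 − 3.529 = 4.881 mg/L.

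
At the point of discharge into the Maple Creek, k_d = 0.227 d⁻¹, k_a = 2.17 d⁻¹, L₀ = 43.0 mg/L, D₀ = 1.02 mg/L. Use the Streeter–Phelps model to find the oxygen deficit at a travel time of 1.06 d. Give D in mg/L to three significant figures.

D ≈ 3.55 mg/L

k_d L₀/(k_a−k_d) = 0.227×43.0/(2.17−0.227) = 9.761/1.943 = 5.024 mg/L.
e^(−k_d t) = e^(−0.227×1.060) = 0.7861; e^(−k_a t) = e^(−2.17×1.060) = 0.1002.
D = 5.024 × (0.7861 − 0.1002) + 1.02 × 0.1002 = 3.446 + 0.1022 = 3.548 mg/L.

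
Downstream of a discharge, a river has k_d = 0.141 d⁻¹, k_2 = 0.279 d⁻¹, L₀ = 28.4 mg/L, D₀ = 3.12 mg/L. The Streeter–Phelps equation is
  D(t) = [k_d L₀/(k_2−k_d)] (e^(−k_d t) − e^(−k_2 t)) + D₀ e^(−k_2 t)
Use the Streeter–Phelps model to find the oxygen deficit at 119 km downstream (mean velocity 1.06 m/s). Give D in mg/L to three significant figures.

Travel time t = x/v = 119 km / (1.06 m/s) = 119000 m / 1.06 m/s = 112300 s = 1.299 d.
k_d L₀/(k_2−k_d) = 0.141×28.4/(0.279−0.141) = 4.004/0.1380 = 29.02 mg/L.
e^(−k_d t) = e^(−0.141×1.299) = 0.8326; e^(−k_2 t) = e^(−0.279×1.299) = 0.6959.
D = 29.02 × (0.8326 − 0.6959) + 3.12 × 0.6959 = 3.966 + 2.171 = 6.137 mg/L.

D ≈ 6.14 mg/L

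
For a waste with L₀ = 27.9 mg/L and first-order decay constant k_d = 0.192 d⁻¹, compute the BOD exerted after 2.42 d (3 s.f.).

y_t = L₀(1 − e^(−k_d t)) = 27.9 × (1 − e^(−0.192×2.42))
= 27.9 × (1 − 0.6284) = 27.9 × 0.3716 = 10.37 mg/L.

y ≈ 10.4 mg/L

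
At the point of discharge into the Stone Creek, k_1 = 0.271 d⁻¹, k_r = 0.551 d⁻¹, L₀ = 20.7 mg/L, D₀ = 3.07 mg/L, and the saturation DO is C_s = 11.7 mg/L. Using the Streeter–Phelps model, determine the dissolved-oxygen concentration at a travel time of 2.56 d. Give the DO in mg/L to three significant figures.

k_1 L₀/(k_r−k_1) = 0.271×20.7/(0.551−0.271) = 5.610/0.2800 = 20.03 mg/L.
e^(−k_1 t) = e^(−0.271×2.560) = 0.4997; e^(−k_r t) = e^(−0.551×2.560) = 0.2440.
D = 20.03 × (0.4997 − 0.2440) + 3.07 × 0.2440 = 5.123 + 0.7491 = 5.872 mg/L.
DO = C_s − D = 11.7 − 5.872 = 5.828 mg/L.

DO ≈ 5.83 mg/L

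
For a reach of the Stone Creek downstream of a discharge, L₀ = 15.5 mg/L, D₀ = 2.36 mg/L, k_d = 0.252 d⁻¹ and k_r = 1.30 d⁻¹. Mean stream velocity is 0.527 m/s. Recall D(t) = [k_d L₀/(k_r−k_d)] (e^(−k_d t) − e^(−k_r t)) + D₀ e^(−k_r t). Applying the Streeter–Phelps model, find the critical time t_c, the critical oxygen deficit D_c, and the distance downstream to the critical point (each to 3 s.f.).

t_c ≈ 0.609 d; D_c ≈ 2.58 mg/L; x_c ≈ 27.7 km

With k_r/k_d = 5.159 and 1 − D₀(k_r−k_d)/(k_d L₀) = 0.3668,
t_c = ln(5.159 × 0.3668) / (1.30 − 0.252) = ln(1.892) / 1.048 = 0.6378/1.048 = 0.6085 d.
D_c = (k_d/k_r) L₀ e^(−k_d t_c) = (0.252/1.30) × 15.5 × e^(−0.252×0.6085) = 0.1938 × 15.5 × 0.8578 = 2.577 mg/L.
x_c = v t_c = 0.527 m/s × 0.6085 d × 86400 s/d = 27710 m ≈ 27.7 km.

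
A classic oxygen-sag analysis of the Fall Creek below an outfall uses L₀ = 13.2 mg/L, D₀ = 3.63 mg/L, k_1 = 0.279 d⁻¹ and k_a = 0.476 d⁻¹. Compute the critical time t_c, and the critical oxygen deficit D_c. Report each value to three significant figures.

t_c ≈ 1.62 d; D_c ≈ 4.93 mg/L

With k_a/k_1 = 1.706 and 1 − D₀(k_a−k_1)/(k_1 L₀) = 0.8058,
t_c = ln(1.706 × 0.8058) / (0.476 − 0.279) = ln(1.375) / 0.1970 = 0.3183/0.1970 = 1.616 d.
D_c = (k_1/k_a) L₀ e^(−k_1 t_c) = (0.279/0.476) × 13.2 × e^(−0.279×1.616) = 0.5861 × 13.2 × 0.6371 = 4.929 mg/L.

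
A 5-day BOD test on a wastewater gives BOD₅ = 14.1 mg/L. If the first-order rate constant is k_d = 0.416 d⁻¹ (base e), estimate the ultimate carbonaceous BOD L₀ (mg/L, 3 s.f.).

BOD₅ = L₀(1 − e^(−5k_d)) ⇒ L₀ = BOD₅ / (1 − e^(−5×0.416))
= 14.1 / (1 − 0.1249) = 14.1 / 0.8751 = 16.11 mg/L.

L₀ ≈ 16.1 mg/L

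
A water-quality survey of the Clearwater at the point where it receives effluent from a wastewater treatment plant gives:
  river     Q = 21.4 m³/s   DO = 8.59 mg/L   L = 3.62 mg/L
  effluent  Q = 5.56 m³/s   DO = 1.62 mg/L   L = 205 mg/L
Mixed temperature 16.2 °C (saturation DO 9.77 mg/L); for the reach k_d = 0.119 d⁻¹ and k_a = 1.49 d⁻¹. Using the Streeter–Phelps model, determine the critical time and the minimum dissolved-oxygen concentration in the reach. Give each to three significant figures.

Mixed DO = (21.4×8.59 + 5.56×1.62)/(21.4+5.56) = 192.8/26.96 = 7.153 mg/L.
Mixed L₀ = (21.4×3.62 + 5.56×205)/(26.96) = 1217/26.96 = 45.15 mg/L.
Initial deficit D₀ = C_s − DO₀ = 9.77 − 7.153 = 2.617 mg/L.
t_c = (1/1.371) ln[(1.49/0.119)(1 − 2.617×1.371/(0.119×45.15))] = 0.7294 × ln(4.158) = 1.039 d.
D_c = (0.119/1.49) × 45.15 × e^(−0.119×1.039) = 0.07987 × 45.15 × 0.8836 = 3.186 mg/L.
Minimum DO = 9.77 − 3.186 = 6.584 mg/L.

t_c ≈ 1.04 d; minimum DO ≈ 6.58 mg/L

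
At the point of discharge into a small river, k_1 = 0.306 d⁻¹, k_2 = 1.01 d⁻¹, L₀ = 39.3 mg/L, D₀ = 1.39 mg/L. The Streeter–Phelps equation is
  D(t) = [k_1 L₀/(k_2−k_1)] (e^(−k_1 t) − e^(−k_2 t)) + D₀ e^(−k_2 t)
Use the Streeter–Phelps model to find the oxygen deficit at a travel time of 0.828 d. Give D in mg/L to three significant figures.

D ≈ 6.46 mg/L

k_1 L₀/(k_2−k_1) = 0.306×39.3/(1.01−0.306) = 12.03/0.7040 = 17.08 mg/L.
e^(−k_1 t) = e^(−0.306×0.8280) = 0.7762; e^(−k_2 t) = e^(−1.01×0.8280) = 0.4333.
D = 17.08 × (0.7762 − 0.4333) + 1.39 × 0.4333 = 5.857 + 0.6023 = 6.459 mg/L.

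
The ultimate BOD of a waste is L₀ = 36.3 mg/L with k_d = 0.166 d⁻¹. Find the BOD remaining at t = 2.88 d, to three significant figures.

L_t = L₀ e^(−k_d t) = 36.3 × e^(−0.166×2.88) = 36.3 × 0.6200 = 22.51 mg/L.

L ≈ 22.5 mg/L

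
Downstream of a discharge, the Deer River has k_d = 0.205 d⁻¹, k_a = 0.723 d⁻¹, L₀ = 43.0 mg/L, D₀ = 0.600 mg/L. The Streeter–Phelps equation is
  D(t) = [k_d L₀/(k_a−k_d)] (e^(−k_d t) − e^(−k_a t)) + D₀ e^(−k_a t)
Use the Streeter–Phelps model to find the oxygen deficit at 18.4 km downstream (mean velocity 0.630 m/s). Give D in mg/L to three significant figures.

Travel time t = x/v = 18.4 km / (0.630 m/s) = 18400 m / 0.630 m/s = 29210 s = 0.3380 d.
k_d L₀/(k_a−k_d) = 0.205×43.0/(0.723−0.205) = 8.815/0.5180 = 17.02 mg/L.
e^(−k_d t) = e^(−0.205×0.3380) = 0.9330; e^(−k_a t) = e^(−0.723×0.3380) = 0.7832.
D = 17.02 × (0.9330 − 0.7832) + 0.600 × 0.7832 = 2.550 + 0.4699 = 3.020 mg/L.

D ≈ 3.02 mg/L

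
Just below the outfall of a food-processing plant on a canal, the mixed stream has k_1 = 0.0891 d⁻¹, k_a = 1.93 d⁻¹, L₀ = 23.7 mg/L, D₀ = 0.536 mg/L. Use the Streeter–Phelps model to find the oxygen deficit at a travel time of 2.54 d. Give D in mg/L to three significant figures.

D ≈ 0.910 mg/L

k_1 L₀/(k_a−k_1) = 0.0891×23.7/(1.93−0.0891) = 2.112/1.841 = 1.147 mg/L.
e^(−k_1 t) = e^(−0.0891×2.540) = 0.7975; e^(−k_a t) = e^(−1.93×2.540) = 0.007430.
D = 1.147 × (0.7975 − 0.007430) + 0.536 × 0.007430 = 0.9062 + 0.003983 = 0.9102 mg/L.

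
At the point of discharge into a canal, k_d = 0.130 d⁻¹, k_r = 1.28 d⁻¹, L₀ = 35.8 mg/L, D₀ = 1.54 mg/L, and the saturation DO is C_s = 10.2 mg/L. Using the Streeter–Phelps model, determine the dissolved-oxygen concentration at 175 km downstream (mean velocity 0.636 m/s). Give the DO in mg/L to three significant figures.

DO ≈ 7.57 mg/L

Travel time t = x/v = 175 km / (0.636 m/s) = 175000 m / 0.636 m/s = 275200 s = 3.185 d.
k_d L₀/(k_r−k_d) = 0.130×35.8/(1.28−0.130) = 4.654/1.150 = 4.047 mg/L.
e^(−k_d t) = e^(−0.130×3.185) = 0.6610; e^(−k_r t) = e^(−1.28×3.185) = 0.01697.
D = 4.047 × (0.6610 − 0.01697) + 1.54 × 0.01697 = 2.606 + 0.02613 = 2.632 mg/L.
DO = C_s − D = 10.2 − 2.632 = 7.568 mg/L.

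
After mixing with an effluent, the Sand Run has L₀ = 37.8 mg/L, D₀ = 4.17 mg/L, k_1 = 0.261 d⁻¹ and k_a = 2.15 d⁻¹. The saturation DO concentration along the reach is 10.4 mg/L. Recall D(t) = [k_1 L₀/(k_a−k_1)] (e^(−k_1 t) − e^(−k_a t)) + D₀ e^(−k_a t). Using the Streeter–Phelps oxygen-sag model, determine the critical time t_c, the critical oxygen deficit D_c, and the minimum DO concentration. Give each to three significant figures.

t_c ≈ 0.268 d; D_c ≈ 4.28 mg/L; min DO ≈ 6.12 mg/L

t_c = [1/(k_a−k_1)] ln[(k_a/k_1)(1 − D₀(k_a−k_1)/(k_1 L₀))]
= [1/(2.15−0.261)] ln[(2.15/0.261)(1 − 4.17×1.889/(0.261×37.8))]
= (1/1.889) ln[8.238 × 0.2016] = 0.5294 × ln(1.660) = 0.5294 × 0.5071 = 0.2684 d.
L(t_c) = L₀ e^(−k_1 t_c) = 37.8 × 0.9323 = 35.24 mg/L, and at the critical point k_a D_c = k_1 L, so D_c = (0.261/2.15) × 35.24 = 4.278 mg/L.
Minimum DO = C_s − D_c = 10.4 − 4.278 = 6.122 mg/L.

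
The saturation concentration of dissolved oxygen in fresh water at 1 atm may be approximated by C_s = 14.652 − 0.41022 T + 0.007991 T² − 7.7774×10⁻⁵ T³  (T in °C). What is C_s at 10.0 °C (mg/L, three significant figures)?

C_s = 14.652 − 0.41022×10.0 + 0.007991×10.0² − 7.7774×10⁻⁵×10.0³ = 11.27 mg/L.

C_s ≈ 11.3 mg/L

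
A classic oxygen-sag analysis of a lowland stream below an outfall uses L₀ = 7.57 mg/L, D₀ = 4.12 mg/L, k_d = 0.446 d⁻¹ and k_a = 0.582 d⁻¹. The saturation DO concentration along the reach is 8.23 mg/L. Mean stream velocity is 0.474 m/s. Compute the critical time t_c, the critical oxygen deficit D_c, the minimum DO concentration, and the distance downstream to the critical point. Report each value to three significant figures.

t_c ≈ 0.623 d; D_c ≈ 4.39 mg/L; min DO ≈ 3.84 mg/L; x_c ≈ 25.5 km

At the critical point dD/dt = 0, so k_d L₀ e^(−k_d t) = k_a D. Substituting D(t) from the Streeter–Phelps equation and solving for t gives
t_c = ln[(k_a/k_d)(1 − D₀(k_a−k_d)/(k_d L₀))] / (k_a−k_d).
Here k_a−k_d = 0.1360 d⁻¹ and 1 − D₀(k_a−k_d)/(k_d L₀) = 1 − 4.12×0.1360/(0.446×7.57) = 0.8340, so
t_c = ln(1.305 × 0.8340) / 0.1360 = 0.08468 / 0.1360 = 0.6226 d.
D_c = (k_d/k_a) L₀ e^(−k_d t_c) = (0.446/0.582) × 7.57 × e^(−0.446×0.6226) = 0.7663 × 7.57 × 0.7575 = 4.394 mg/L.
Minimum DO = C_s − D_c = 8.23 − 4.394 = 3.836 mg/L.
x_c = v t_c = 0.474 m/s × 0.6226 d × 86400 s/d = 25500 m ≈ 25.5 km.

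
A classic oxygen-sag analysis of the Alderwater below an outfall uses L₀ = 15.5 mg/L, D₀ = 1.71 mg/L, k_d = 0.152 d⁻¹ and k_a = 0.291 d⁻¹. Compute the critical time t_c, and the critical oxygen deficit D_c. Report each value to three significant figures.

t_c ≈ 3.91 d; D_c ≈ 4.47 mg/L

With k_a/k_d = 1.914 and 1 − D₀(k_a−k_d)/(k_d L₀) = 0.8991,
t_c = ln(1.914 × 0.8991) / (0.291 − 0.152) = ln(1.721) / 0.1390 = 0.5431/0.1390 = 3.907 d.
D_c = (k_d/k_a) L₀ e^(−k_d t_c) = (0.152/0.291) × 15.5 × e^(−0.152×3.907) = 0.5223 × 15.5 × 0.5522 = 4.471 mg/L.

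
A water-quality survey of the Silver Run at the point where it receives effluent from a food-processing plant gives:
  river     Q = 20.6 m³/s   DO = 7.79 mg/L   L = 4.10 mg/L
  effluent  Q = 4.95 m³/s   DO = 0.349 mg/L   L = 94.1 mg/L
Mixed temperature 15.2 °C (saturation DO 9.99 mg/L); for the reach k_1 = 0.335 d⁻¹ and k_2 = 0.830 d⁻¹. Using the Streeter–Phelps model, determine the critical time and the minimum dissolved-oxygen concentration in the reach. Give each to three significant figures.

t_c ≈ 1.25 d; minimum DO ≈ 4.28 mg/L

Mixed DO = (20.6×7.79 + 4.95×0.349)/(20.6+4.95) = 162.2/25.55 = 6.348 mg/L.
Mixed L₀ = (20.6×4.10 + 4.95×94.1)/(25.55) = 550.3/25.55 = 21.54 mg/L.
Initial deficit D₀ = C_s − DO₀ = 9.99 − 6.348 = 3.642 mg/L.
t_c = (1/0.4950) ln[(0.830/0.335)(1 − 3.642×0.4950/(0.335×21.54))] = 2.020 × ln(1.859) = 1.252 d.
D_c = (0.335/0.830) × 21.54 × e^(−0.335×1.252) = 0.4036 × 21.54 × 0.6574 = 5.714 mg/L.
Minimum DO = 9.99 − 5.714 = 4.276 mg/L.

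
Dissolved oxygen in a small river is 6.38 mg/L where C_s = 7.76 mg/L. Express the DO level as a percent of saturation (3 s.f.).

82.2 % saturation

% saturation = C/C_s × 100 = 6.38/7.76 × 100 = 82.2 %.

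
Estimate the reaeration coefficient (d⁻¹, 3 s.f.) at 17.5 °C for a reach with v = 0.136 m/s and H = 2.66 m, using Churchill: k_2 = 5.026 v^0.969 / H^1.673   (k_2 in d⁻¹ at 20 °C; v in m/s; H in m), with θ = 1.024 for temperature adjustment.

k_2(20) = 5.026 × 0.136^0.969 / 2.66^1.673 = 5.026 × 0.1447 / 5.138 = 0.1415 d⁻¹.
k_2(17.5) = 0.1415 × 1.024^(17.5−20) = 0.1415 × 0.9424 = 0.1334 d⁻¹.

k_2 ≈ 0.133 d⁻¹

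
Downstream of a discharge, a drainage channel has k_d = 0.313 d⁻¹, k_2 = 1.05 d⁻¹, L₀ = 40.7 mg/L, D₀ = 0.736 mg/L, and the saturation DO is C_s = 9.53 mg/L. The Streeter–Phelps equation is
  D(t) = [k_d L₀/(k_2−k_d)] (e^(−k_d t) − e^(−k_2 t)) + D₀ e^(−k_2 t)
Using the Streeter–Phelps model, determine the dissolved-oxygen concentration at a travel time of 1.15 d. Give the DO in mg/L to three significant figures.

k_d L₀/(k_2−k_d) = 0.313×40.7/(1.05−0.313) = 12.74/0.7370 = 17.29 mg/L.
e^(−k_d t) = e^(−0.313×1.150) = 0.6977; e^(−k_2 t) = e^(−1.05×1.150) = 0.2989.
D = 17.29 × (0.6977 − 0.2989) + 0.736 × 0.2989 = 6.893 + 0.2200 = 7.113 mg/L.
DO = C_s − D = 9.53 − 7.113 = 2.417 mg/L.

DO ≈ 2.42 mg/L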